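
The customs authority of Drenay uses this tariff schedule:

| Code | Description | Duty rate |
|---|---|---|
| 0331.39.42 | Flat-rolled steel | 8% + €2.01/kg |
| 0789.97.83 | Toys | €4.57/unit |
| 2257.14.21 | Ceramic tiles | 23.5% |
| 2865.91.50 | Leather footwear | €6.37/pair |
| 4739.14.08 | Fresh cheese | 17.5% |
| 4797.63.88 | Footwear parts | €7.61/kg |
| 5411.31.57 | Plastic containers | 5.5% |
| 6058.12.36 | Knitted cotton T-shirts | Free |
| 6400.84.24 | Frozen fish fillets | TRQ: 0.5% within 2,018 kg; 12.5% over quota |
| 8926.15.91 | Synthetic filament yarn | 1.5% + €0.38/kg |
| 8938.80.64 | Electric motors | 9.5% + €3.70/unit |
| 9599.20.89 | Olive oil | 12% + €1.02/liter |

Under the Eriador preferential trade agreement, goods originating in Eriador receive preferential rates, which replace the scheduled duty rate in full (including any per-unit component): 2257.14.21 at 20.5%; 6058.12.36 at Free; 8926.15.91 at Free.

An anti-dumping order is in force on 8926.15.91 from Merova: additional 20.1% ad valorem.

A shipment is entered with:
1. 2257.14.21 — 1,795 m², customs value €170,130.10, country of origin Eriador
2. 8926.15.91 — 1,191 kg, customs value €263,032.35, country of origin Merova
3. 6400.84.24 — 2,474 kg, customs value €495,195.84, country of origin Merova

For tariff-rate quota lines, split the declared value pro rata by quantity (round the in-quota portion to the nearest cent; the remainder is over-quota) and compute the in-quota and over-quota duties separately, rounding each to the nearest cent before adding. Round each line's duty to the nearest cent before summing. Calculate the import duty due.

€105,572.97

Line 1 (2257.14.21, Eriador, 1,795 m², €170,130.10):
Base rate for 2257.14.21 is 23.5%.
Origin Eriador qualifies under the Drenay–Eriador agreement and 2257.14.21 is covered: preferential rate 20.5% applies instead.
Duty = €170,130.10 × 20.5% = €34,876.67.
Line 2 (8926.15.91, Merova, 1,191 kg, €263,032.35):
Base rate for 8926.15.91 is 1.5% + €0.38/kg.
8926.15.91 has an FTA preferential rate, but origin Merova is not Eriador; base rate stands.
Additional duty on 8926.15.91 from Merova: +20.1%. Applied ad valorem rate: 1.5% + 20.1% = 21.6%.
Duty = €263,032.35 × 21.6% + 1,191 × €0.38 = €57,267.57.
Line 3 (6400.84.24, Merova, 2,474 kg, €495,195.84):
Code 6400.84.24 is under a tariff-rate quota (threshold 2,018 kg). In-quota: 2,018 kg at 0.5%; over-quota: 456 kg at 12.5%.
Pro-rata value split: in-quota = €495,195.84 × 2,018/2,474 = €403,922.88; over-quota = €495,195.84 − €403,922.88 = €91,272.96.
In-quota duty = €403,922.88 × 0.5% = €2,019.61. Over-quota duty = €91,272.96 × 12.5% = €11,409.12.
Line duty = €2,019.61 + €11,409.12 = €13,428.73.
Total = €34,876.67 + €57,267.57 + €13,428.73 = €105,572.97.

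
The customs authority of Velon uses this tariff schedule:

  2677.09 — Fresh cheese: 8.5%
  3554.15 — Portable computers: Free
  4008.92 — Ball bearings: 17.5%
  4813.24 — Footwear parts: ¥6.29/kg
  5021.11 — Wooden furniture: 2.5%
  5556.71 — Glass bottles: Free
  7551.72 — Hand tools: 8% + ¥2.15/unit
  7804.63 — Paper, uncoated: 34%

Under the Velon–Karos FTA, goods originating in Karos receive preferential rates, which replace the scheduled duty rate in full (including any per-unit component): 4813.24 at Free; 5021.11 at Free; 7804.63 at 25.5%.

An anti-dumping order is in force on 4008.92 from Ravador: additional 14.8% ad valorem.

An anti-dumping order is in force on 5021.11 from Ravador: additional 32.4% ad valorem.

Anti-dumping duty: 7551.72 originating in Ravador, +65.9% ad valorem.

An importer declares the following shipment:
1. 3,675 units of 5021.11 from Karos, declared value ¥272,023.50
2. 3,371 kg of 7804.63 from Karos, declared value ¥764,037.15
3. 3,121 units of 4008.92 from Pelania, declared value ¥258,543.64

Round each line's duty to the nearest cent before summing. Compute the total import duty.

Line 1 (5021.11, Karos, 3,675 units, ¥272,023.50):
Base rate for 5021.11 is 2.5%.
Origin Karos qualifies under the Velon–Karos agreement and 5021.11 is covered: preferential rate Free applies instead.
The additional-duty order on 5021.11 targets Ravador, not Karos; it does not apply.
Duty = ¥272,023.50 × 0% = ¥0.00.
Line 2 (7804.63, Karos, 3,371 kg, ¥764,037.15):
Base rate for 7804.63 is 34%.
Origin Karos qualifies under the Velon–Karos agreement and 7804.63 is covered: preferential rate 25.5% applies instead.
Duty = ¥764,037.15 × 25.5% = ¥194,829.47.
Line 3 (4008.92, Pelania, 3,121 units, ¥258,543.64):
Base rate for 4008.92 is 17.5%.
The additional-duty order on 4008.92 targets Ravador, not Pelania; it does not apply.
Duty = ¥258,543.64 × 17.5% = ¥45,245.14.
Total = ¥0.00 + ¥194,829.47 + ¥45,245.14 = ¥240,074.61.

¥240,074.61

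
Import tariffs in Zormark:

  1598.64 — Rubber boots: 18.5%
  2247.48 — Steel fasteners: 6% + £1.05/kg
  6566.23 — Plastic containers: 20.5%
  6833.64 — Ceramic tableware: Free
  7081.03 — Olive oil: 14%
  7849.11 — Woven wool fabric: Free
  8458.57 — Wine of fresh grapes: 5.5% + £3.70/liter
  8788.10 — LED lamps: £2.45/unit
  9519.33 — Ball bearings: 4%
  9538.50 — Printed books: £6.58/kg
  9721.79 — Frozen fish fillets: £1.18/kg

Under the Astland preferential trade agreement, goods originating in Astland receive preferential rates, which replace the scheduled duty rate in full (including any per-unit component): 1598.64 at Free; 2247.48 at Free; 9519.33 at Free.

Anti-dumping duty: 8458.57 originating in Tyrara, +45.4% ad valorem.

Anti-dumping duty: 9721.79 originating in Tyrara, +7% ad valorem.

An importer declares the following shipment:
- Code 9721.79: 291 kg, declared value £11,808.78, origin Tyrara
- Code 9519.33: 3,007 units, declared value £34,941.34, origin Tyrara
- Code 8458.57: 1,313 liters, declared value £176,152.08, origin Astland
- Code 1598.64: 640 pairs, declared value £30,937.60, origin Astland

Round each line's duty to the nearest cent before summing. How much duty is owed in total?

£17,114.10

Line 1 (9721.79, Tyrara, 291 kg, £11,808.78):
Base rate for 9721.79 is £1.18/kg.
Additional duty on 9721.79 from Tyrara: +7% ad valorem. Applied ad valorem rate = 7%.
Duty = £11,808.78 × 7% + 291 × £1.18 = £1,169.99.
Line 2 (9519.33, Tyrara, 3,007 units, £34,941.34):
Base rate for 9519.33 is 4%.
9519.33 has an FTA preferential rate, but origin Tyrara is not Astland; base rate stands.
Duty = £34,941.34 × 4% = £1,397.65.
Line 3 (8458.57, Astland, 1,313 liters, £176,152.08):
Base rate for 8458.57 is 5.5% + £3.70/liter.
Origin Astland is the FTA partner but 8458.57 is not on the preference list; base rate stands.
The additional-duty order on 8458.57 targets Tyrara, not Astland; it does not apply.
Duty = £176,152.08 × 5.5% + 1,313 × £3.70 = £14,546.46.
Line 4 (1598.64, Astland, 640 pairs, £30,937.60):
Base rate for 1598.64 is 18.5%.
Origin Astland qualifies under the Zormark–Astland agreement and 1598.64 is covered: preferential rate Free applies instead.
Duty = £30,937.60 × 0% = £0.00.
Total = £1,169.99 + £1,397.65 + £14,546.46 + £0.00 = £17,114.10.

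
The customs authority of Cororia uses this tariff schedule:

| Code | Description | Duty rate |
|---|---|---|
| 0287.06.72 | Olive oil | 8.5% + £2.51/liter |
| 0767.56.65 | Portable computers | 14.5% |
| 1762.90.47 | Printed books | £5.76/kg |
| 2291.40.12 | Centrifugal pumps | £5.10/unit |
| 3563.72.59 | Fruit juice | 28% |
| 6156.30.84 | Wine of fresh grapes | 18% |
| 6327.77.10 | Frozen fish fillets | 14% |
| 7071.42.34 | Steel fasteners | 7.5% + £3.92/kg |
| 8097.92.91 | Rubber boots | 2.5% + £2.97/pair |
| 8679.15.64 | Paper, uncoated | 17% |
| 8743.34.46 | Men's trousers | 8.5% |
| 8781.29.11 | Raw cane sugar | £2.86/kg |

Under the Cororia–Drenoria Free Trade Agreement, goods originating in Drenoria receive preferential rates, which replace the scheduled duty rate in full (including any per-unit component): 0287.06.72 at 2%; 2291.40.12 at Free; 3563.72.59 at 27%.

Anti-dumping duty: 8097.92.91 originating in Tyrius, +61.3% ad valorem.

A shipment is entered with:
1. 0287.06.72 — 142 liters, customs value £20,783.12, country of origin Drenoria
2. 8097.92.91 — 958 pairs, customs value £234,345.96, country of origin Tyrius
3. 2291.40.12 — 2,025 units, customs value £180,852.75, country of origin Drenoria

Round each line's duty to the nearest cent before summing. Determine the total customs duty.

£152,773.64

Line 1 (0287.06.72, Drenoria, 142 liters, £20,783.12):
Base rate for 0287.06.72 is 8.5% + £2.51/liter.
Origin Drenoria qualifies under the Cororia–Drenoria agreement and 0287.06.72 is covered: preferential rate 2% applies instead.
Duty = £20,783.12 × 2% = £415.66.
Line 2 (8097.92.91, Tyrius, 958 pairs, £234,345.96):
Base rate for 8097.92.91 is 2.5% + £2.97/pair.
Additional duty on 8097.92.91 from Tyrius: +61.3%. Applied ad valorem rate: 2.5% + 61.3% = 63.8%.
Duty = £234,345.96 × 63.8% + 958 × £2.97 = £152,357.98.
Line 3 (2291.40.12, Drenoria, 2,025 units, £180,852.75):
Base rate for 2291.40.12 is £5.10/unit.
Origin Drenoria qualifies under the Cororia–Drenoria agreement and 2291.40.12 is covered: preferential rate Free applies instead.
Duty = £180,852.75 × 0% = £0.00.
Total = £415.66 + £152,357.98 + £0.00 = £152,773.64.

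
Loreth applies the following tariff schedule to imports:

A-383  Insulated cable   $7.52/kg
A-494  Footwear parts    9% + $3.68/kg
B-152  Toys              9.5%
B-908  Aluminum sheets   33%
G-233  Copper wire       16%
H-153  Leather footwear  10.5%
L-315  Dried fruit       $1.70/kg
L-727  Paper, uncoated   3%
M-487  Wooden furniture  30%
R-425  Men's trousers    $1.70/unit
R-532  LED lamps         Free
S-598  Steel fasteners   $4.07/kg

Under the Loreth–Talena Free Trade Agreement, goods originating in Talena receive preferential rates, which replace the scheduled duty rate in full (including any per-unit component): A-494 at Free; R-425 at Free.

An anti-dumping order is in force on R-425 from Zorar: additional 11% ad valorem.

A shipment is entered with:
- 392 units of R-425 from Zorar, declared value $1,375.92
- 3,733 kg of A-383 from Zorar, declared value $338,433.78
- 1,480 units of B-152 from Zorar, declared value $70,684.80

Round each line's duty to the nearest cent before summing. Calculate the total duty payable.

Line 1 (R-425, Zorar, 392 units, $1,375.92):
Base rate for R-425 is $1.70/unit.
R-425 has an FTA preferential rate, but origin Zorar is not Talena; base rate stands.
Additional duty on R-425 from Zorar: +11% ad valorem. Applied ad valorem rate = 11%.
Duty = $1,375.92 × 11% + 392 × $1.70 = $817.75.
Line 2 (A-383, Zorar, 3,733 kg, $338,433.78):
Base rate for A-383 is $7.52/kg.
Duty = 3,733 × $7.52 = $28,072.16.
Line 3 (B-152, Zorar, 1,480 units, $70,684.80):
Base rate for B-152 is 9.5%.
Duty = $70,684.80 × 9.5% = $6,715.06.
Total = $817.75 + $28,072.16 + $6,715.06 = $35,604.97.

$35,604.97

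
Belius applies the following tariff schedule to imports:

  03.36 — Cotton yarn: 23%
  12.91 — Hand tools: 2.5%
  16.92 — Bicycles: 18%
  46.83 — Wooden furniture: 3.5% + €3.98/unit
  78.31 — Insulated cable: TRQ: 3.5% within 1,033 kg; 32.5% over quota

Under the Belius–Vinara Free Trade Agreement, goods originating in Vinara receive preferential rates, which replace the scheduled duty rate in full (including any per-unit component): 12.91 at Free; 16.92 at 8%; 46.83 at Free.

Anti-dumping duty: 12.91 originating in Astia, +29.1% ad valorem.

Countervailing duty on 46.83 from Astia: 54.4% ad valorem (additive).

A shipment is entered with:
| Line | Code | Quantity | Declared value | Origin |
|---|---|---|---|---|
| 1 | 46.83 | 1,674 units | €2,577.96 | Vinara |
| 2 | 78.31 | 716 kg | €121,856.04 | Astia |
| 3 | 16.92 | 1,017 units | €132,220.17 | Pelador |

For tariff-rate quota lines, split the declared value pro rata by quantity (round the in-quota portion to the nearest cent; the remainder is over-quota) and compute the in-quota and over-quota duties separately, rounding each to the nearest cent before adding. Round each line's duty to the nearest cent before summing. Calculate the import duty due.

€28,064.59

Line 1 (46.83, Vinara, 1,674 units, €2,577.96):
Base rate for 46.83 is 3.5% + €3.98/unit.
Origin Vinara qualifies under the Belius–Vinara agreement and 46.83 is covered: preferential rate Free applies instead.
The additional-duty order on 46.83 targets Astia, not Vinara; it does not apply.
Duty = €2,577.96 × 0% = €0.00.
Line 2 (78.31, Astia, 716 kg, €121,856.04):
Code 78.31 is under a tariff-rate quota (threshold 1,033 kg). Quantity 716 kg is within the quota, so the in-quota rate 3.5% applies to the full value.
Duty = €121,856.04 × 3.5% = €4,264.96.
Line 3 (16.92, Pelador, 1,017 units, €132,220.17):
Base rate for 16.92 is 18%.
16.92 has an FTA preferential rate, but origin Pelador is not Vinara; base rate stands.
Duty = €132,220.17 × 18% = €23,799.63.
Total = €0.00 + €4,264.96 + €23,799.63 = €28,064.59.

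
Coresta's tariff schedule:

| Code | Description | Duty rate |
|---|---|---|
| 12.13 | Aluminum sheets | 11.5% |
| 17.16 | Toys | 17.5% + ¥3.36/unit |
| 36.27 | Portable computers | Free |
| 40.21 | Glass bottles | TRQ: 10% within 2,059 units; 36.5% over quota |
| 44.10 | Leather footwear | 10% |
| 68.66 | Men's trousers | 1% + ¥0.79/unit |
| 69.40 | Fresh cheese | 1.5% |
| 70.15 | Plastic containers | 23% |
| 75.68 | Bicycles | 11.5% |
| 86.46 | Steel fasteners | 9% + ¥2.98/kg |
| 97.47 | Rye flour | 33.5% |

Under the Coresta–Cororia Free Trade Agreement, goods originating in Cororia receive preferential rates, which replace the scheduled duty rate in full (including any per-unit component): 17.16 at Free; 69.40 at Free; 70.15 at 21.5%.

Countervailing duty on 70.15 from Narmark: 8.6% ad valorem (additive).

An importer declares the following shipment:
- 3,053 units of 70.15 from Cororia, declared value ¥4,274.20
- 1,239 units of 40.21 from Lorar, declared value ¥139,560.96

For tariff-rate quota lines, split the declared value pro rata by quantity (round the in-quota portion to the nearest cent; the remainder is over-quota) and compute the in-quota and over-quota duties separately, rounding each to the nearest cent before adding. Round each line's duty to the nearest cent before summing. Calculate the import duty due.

Line 1 (70.15, Cororia, 3,053 units, ¥4,274.20):
Base rate for 70.15 is 23%.
Origin Cororia qualifies under the Coresta–Cororia agreement and 70.15 is covered: preferential rate 21.5% applies instead.
The additional-duty order on 70.15 targets Narmark, not Cororia; it does not apply.
Duty = ¥4,274.20 × 21.5% = ¥918.95.
Line 2 (40.21, Lorar, 1,239 units, ¥139,560.96):
Code 40.21 is under a tariff-rate quota (threshold 2,059 units). Quantity 1,239 units is within the quota, so the in-quota rate 10% applies to the full value.
Duty = ¥139,560.96 × 10% = ¥13,956.10.
Total = ¥918.95 + ¥13,956.10 = ¥14,875.05.

¥14,875.05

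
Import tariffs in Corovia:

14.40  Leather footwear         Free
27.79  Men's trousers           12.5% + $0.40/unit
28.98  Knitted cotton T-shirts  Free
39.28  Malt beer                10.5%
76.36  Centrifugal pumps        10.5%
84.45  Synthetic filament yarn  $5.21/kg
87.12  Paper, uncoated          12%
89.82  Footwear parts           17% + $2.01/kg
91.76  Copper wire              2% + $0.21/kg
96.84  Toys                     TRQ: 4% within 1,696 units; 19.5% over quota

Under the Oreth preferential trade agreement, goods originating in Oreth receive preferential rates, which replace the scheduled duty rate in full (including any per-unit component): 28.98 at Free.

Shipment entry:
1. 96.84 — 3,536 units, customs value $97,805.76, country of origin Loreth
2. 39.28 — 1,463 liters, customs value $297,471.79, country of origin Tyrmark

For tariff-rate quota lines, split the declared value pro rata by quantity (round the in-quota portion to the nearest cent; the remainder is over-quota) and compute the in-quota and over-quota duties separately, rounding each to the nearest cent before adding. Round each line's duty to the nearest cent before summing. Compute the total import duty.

Line 1 (96.84, Loreth, 3,536 units, $97,805.76):
Code 96.84 is under a tariff-rate quota (threshold 1,696 units). In-quota: 1,696 units at 4%; over-quota: 1,840 units at 19.5%.
Pro-rata value split: in-quota = $97,805.76 × 1,696/3,536 = $46,911.36; over-quota = $97,805.76 − $46,911.36 = $50,894.40.
In-quota duty = $46,911.36 × 4% = $1,876.45. Over-quota duty = $50,894.40 × 19.5% = $9,924.41.
Line duty = $1,876.45 + $9,924.41 = $11,800.86.
Line 2 (39.28, Tyrmark, 1,463 liters, $297,471.79):
Base rate for 39.28 is 10.5%.
Duty = $297,471.79 × 10.5% = $31,234.54.
Total = $11,800.86 + $31,234.54 = $43,035.40.

$43,035.40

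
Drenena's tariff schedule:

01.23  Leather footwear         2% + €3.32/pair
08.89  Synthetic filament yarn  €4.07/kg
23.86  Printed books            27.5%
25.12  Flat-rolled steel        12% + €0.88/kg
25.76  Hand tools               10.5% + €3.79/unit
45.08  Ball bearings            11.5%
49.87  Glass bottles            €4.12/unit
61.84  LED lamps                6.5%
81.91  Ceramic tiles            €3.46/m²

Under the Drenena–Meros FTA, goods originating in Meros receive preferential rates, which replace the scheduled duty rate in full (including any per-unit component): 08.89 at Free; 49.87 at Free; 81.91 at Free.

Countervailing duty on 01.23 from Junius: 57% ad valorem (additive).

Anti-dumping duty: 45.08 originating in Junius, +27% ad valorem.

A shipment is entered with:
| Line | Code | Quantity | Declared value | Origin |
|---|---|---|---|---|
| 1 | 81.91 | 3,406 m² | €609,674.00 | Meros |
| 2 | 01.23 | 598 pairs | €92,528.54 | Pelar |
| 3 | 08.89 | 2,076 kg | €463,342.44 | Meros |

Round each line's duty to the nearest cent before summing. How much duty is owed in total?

€3,835.93

Line 1 (81.91, Meros, 3,406 m², €609,674.00):
Base rate for 81.91 is €3.46/m².
Origin Meros qualifies under the Drenena–Meros agreement and 81.91 is covered: preferential rate Free applies instead.
Duty = €609,674.00 × 0% = €0.00.
Line 2 (01.23, Pelar, 598 pairs, €92,528.54):
Base rate for 01.23 is 2% + €3.32/pair.
The additional-duty order on 01.23 targets Junius, not Pelar; it does not apply.
Duty = €92,528.54 × 2% + 598 × €3.32 = €3,835.93.
Line 3 (08.89, Meros, 2,076 kg, €463,342.44):
Base rate for 08.89 is €4.07/kg.
Origin Meros qualifies under the Drenena–Meros agreement and 08.89 is covered: preferential rate Free applies instead.
Duty = €463,342.44 × 0% = €0.00.
Total = €0.00 + €3,835.93 + €0.00 = €3,835.93.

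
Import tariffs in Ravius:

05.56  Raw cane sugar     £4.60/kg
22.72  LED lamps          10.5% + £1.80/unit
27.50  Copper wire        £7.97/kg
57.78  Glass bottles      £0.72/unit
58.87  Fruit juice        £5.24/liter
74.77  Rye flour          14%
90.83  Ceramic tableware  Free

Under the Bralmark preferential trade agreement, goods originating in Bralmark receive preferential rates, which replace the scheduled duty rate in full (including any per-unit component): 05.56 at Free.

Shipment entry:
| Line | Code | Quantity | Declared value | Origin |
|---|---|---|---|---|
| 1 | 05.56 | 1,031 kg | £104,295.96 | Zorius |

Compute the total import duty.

Line 1 (05.56, Zorius, 1,031 kg, £104,295.96):
Base rate for 05.56 is £4.60/kg.
05.56 has an FTA preferential rate, but origin Zorius is not Bralmark; base rate stands.
Duty = 1,031 × £4.60 = £4,742.60.

£4,742.60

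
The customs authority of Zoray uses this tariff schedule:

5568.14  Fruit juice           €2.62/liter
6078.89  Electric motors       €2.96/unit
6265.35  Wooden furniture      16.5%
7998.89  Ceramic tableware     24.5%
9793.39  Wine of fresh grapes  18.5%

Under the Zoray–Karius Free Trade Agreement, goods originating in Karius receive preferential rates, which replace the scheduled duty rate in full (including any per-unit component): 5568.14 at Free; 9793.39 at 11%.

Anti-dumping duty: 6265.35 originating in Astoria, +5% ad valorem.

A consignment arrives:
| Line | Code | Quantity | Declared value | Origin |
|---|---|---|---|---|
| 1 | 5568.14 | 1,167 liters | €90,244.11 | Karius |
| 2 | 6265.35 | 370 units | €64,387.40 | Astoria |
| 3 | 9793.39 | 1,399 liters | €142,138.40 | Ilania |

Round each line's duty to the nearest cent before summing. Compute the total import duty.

€40,138.89

Line 1 (5568.14, Karius, 1,167 liters, €90,244.11):
Base rate for 5568.14 is €2.62/liter.
Origin Karius qualifies under the Zoray–Karius agreement and 5568.14 is covered: preferential rate Free applies instead.
Duty = €90,244.11 × 0% = €0.00.
Line 2 (6265.35, Astoria, 370 units, €64,387.40):
Base rate for 6265.35 is 16.5%.
Additional duty on 6265.35 from Astoria: +5%. Applied ad valorem rate: 16.5% + 5% = 21.5%.
Duty = €64,387.40 × 21.5% = €13,843.29.
Line 3 (9793.39, Ilania, 1,399 liters, €142,138.40):
Base rate for 9793.39 is 18.5%.
9793.39 has an FTA preferential rate, but origin Ilania is not Karius; base rate stands.
Duty = €142,138.40 × 18.5% = €26,295.60.
Total = €0.00 + €13,843.29 + €26,295.60 = €40,138.89.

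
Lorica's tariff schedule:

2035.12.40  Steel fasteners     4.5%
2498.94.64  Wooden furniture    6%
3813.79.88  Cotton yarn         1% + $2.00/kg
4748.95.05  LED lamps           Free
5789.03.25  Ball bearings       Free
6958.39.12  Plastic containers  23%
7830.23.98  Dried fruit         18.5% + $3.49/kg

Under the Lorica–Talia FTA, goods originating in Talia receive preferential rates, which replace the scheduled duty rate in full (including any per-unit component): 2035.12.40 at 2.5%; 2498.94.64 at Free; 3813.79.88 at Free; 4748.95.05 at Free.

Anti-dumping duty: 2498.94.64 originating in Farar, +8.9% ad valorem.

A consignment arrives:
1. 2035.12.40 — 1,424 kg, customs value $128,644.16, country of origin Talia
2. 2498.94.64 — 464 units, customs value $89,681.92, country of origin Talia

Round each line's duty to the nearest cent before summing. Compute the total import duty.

Line 1 (2035.12.40, Talia, 1,424 kg, $128,644.16):
Base rate for 2035.12.40 is 4.5%.
Origin Talia qualifies under the Lorica–Talia agreement and 2035.12.40 is covered: preferential rate 2.5% applies instead.
Duty = $128,644.16 × 2.5% = $3,216.10.
Line 2 (2498.94.64, Talia, 464 units, $89,681.92):
Base rate for 2498.94.64 is 6%.
Origin Talia qualifies under the Lorica–Talia agreement and 2498.94.64 is covered: preferential rate Free applies instead.
The additional-duty order on 2498.94.64 targets Farar, not Talia; it does not apply.
Duty = $89,681.92 × 0% = $0.00.
Total = $3,216.10 + $0.00 = $3,216.10.

$3,216.10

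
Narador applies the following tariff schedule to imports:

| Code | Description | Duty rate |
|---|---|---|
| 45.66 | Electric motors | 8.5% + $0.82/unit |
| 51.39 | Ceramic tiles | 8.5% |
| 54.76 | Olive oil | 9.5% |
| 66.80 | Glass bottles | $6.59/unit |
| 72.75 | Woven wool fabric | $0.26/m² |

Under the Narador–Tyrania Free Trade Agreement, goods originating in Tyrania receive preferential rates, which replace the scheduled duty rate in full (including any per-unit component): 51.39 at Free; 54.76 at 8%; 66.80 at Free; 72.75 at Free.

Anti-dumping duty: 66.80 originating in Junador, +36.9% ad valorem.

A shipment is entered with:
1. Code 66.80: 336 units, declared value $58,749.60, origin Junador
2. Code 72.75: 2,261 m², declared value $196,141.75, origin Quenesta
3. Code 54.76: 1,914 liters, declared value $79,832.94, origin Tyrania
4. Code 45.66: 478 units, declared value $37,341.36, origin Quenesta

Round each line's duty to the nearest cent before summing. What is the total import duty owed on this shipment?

Line 1 (66.80, Junador, 336 units, $58,749.60):
Base rate for 66.80 is $6.59/unit.
66.80 has an FTA preferential rate, but origin Junador is not Tyrania; base rate stands.
Additional duty on 66.80 from Junador: +36.9% ad valorem. Applied ad valorem rate = 36.9%.
Duty = $58,749.60 × 36.9% + 336 × $6.59 = $23,892.84.
Line 2 (72.75, Quenesta, 2,261 m², $196,141.75):
Base rate for 72.75 is $0.26/m².
72.75 has an FTA preferential rate, but origin Quenesta is not Tyrania; base rate stands.
Duty = 2,261 × $0.26 = $587.86.
Line 3 (54.76, Tyrania, 1,914 liters, $79,832.94):
Base rate for 54.76 is 9.5%.
Origin Tyrania qualifies under the Narador–Tyrania agreement and 54.76 is covered: preferential rate 8% applies instead.
Duty = $79,832.94 × 8% = $6,386.64.
Line 4 (45.66, Quenesta, 478 units, $37,341.36):
Base rate for 45.66 is 8.5% + $0.82/unit.
Duty = $37,341.36 × 8.5% + 478 × $0.82 = $3,565.98.
Total = $23,892.84 + $587.86 + $6,386.64 + $3,565.98 = $34,433.32.

$34,433.32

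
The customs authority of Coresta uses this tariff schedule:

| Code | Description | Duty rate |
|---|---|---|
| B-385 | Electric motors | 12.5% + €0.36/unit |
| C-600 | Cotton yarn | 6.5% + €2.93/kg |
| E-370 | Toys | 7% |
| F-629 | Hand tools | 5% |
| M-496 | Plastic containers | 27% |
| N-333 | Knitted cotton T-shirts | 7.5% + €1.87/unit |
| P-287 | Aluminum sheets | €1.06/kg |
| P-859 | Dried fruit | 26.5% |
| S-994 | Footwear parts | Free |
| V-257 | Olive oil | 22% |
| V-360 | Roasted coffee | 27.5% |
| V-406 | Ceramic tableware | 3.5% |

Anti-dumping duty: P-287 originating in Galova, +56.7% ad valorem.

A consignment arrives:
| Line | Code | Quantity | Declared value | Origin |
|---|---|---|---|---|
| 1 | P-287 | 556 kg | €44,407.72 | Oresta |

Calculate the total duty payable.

Line 1 (P-287, Oresta, 556 kg, €44,407.72):
Base rate for P-287 is €1.06/kg.
The additional-duty order on P-287 targets Galova, not Oresta; it does not apply.
Duty = 556 × €1.06 = €589.36.

€589.36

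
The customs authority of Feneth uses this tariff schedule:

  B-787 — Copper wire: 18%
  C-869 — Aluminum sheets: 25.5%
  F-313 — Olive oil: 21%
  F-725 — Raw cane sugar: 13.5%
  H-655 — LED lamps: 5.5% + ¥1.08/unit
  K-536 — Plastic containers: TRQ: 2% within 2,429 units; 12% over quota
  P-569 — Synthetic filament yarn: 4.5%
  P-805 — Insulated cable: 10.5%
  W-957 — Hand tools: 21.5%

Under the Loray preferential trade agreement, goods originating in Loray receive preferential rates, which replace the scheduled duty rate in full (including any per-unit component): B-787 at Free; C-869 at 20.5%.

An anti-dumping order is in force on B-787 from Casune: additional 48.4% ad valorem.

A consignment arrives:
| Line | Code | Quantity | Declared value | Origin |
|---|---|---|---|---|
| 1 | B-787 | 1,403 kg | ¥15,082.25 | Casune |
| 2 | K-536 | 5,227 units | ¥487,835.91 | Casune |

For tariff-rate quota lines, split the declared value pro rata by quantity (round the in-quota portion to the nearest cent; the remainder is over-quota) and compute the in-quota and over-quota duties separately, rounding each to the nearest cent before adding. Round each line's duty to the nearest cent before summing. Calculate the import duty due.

¥45,885.06

Line 1 (B-787, Casune, 1,403 kg, ¥15,082.25):
Base rate for B-787 is 18%.
B-787 has an FTA preferential rate, but origin Casune is not Loray; base rate stands.
Additional duty on B-787 from Casune: +48.4%. Applied ad valorem rate: 18% + 48.4% = 66.4%.
Duty = ¥15,082.25 × 66.4% = ¥10,014.61.
Line 2 (K-536, Casune, 5,227 units, ¥487,835.91):
Code K-536 is under a tariff-rate quota (threshold 2,429 units). In-quota: 2,429 units at 2%; over-quota: 2,798 units at 12%.
Pro-rata value split: in-quota = ¥487,835.91 × 2,429/5,227 = ¥226,698.57; over-quota = ¥487,835.91 − ¥226,698.57 = ¥261,137.34.
In-quota duty = ¥226,698.57 × 2% = ¥4,533.97. Over-quota duty = ¥261,137.34 × 12% = ¥31,336.48.
Line duty = ¥4,533.97 + ¥31,336.48 = ¥35,870.45.
Total = ¥10,014.61 + ¥35,870.45 = ¥45,885.06.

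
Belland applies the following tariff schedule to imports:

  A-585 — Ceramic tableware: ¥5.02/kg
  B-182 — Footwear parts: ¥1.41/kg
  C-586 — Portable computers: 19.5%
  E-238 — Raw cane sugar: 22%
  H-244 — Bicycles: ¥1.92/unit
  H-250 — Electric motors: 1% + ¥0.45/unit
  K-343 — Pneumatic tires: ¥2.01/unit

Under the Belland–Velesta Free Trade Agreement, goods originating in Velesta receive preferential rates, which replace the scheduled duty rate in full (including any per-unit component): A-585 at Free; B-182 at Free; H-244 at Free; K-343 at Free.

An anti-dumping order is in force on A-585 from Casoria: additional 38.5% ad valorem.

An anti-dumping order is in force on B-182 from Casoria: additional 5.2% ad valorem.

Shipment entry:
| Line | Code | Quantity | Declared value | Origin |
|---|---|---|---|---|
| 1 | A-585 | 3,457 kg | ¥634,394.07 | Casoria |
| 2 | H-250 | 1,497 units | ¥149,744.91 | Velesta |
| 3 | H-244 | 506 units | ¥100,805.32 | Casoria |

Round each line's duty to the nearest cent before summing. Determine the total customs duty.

¥264,738.48

Line 1 (A-585, Casoria, 3,457 kg, ¥634,394.07):
Base rate for A-585 is ¥5.02/kg.
A-585 has an FTA preferential rate, but origin Casoria is not Velesta; base rate stands.
Additional duty on A-585 from Casoria: +38.5% ad valorem. Applied ad valorem rate = 38.5%.
Duty = ¥634,394.07 × 38.5% + 3,457 × ¥5.02 = ¥261,595.86.
Line 2 (H-250, Velesta, 1,497 units, ¥149,744.91):
Base rate for H-250 is 1% + ¥0.45/unit.
Origin Velesta is the FTA partner but H-250 is not on the preference list; base rate stands.
Duty = ¥149,744.91 × 1% + 1,497 × ¥0.45 = ¥2,171.10.
Line 3 (H-244, Casoria, 506 units, ¥100,805.32):
Base rate for H-244 is ¥1.92/unit.
H-244 has an FTA preferential rate, but origin Casoria is not Velesta; base rate stands.
Duty = 506 × ¥1.92 = ¥971.52.
Total = ¥261,595.86 + ¥2,171.10 + ¥971.52 = ¥264,738.48.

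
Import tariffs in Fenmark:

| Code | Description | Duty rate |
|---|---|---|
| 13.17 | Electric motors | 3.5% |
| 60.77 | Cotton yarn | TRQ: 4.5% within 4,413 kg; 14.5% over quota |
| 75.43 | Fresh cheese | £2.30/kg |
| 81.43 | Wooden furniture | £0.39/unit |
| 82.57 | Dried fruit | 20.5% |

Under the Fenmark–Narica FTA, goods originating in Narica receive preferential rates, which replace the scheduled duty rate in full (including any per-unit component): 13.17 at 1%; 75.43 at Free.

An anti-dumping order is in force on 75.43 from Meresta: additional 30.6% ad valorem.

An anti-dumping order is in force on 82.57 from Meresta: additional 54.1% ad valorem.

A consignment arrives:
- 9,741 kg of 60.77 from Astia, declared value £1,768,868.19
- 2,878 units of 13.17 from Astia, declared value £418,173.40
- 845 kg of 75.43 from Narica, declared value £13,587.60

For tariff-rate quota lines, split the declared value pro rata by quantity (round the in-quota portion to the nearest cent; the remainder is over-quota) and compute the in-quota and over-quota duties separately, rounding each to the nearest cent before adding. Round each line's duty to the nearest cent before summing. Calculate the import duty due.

Line 1 (60.77, Astia, 9,741 kg, £1,768,868.19):
Code 60.77 is under a tariff-rate quota (threshold 4,413 kg). In-quota: 4,413 kg at 4.5%; over-quota: 5,328 kg at 14.5%.
Pro-rata value split: in-quota = £1,768,868.19 × 4,413/9,741 = £801,356.67; over-quota = £1,768,868.19 − £801,356.67 = £967,511.52.
In-quota duty = £801,356.67 × 4.5% = £36,061.05. Over-quota duty = £967,511.52 × 14.5% = £140,289.17.
Line duty = £36,061.05 + £140,289.17 = £176,350.22.
Line 2 (13.17, Astia, 2,878 units, £418,173.40):
Base rate for 13.17 is 3.5%.
13.17 has an FTA preferential rate, but origin Astia is not Narica; base rate stands.
Duty = £418,173.40 × 3.5% = £14,636.07.
Line 3 (75.43, Narica, 845 kg, £13,587.60):
Base rate for 75.43 is £2.30/kg.
Origin Narica qualifies under the Fenmark–Narica agreement and 75.43 is covered: preferential rate Free applies instead.
The additional-duty order on 75.43 targets Meresta, not Narica; it does not apply.
Duty = £13,587.60 × 0% = £0.00.
Total = £176,350.22 + £14,636.07 + £0.00 = £190,986.29.

£190,986.29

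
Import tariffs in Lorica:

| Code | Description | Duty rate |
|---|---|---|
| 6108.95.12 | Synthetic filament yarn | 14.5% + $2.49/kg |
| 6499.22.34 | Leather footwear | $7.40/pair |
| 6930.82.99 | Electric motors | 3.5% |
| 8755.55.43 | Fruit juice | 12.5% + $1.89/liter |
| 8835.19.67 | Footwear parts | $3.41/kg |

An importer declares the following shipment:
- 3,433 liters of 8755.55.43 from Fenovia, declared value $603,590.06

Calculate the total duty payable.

$81,937.13

Line 1 (8755.55.43, Fenovia, 3,433 liters, $603,590.06):
Base rate for 8755.55.43 is 12.5% + $1.89/liter.
Duty = $603,590.06 × 12.5% + 3,433 × $1.89 = $81,937.13.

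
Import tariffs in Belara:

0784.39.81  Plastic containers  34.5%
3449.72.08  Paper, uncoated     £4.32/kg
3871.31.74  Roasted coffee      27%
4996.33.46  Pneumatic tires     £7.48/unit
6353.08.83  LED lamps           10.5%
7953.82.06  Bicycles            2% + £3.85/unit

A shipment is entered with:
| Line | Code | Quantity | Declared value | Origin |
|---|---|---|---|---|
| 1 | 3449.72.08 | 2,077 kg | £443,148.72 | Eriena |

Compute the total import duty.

£8,972.64

Line 1 (3449.72.08, Eriena, 2,077 kg, £443,148.72):
Base rate for 3449.72.08 is £4.32/kg.
Duty = 2,077 × £4.32 = £8,972.64.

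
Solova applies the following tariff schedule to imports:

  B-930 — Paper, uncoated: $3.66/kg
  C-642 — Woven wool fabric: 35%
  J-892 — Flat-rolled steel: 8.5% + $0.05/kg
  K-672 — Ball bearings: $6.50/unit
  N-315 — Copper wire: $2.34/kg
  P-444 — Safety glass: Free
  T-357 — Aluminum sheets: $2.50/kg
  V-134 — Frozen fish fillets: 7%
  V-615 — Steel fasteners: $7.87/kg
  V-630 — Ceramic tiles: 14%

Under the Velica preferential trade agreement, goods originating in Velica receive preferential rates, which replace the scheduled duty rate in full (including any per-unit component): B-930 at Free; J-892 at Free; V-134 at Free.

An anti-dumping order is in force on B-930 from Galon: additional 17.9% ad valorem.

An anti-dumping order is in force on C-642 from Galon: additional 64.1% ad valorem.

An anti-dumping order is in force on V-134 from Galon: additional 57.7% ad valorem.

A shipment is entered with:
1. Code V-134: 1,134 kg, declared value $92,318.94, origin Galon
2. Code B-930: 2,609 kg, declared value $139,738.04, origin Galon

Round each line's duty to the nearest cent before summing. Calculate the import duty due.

Line 1 (V-134, Galon, 1,134 kg, $92,318.94):
Base rate for V-134 is 7%.
V-134 has an FTA preferential rate, but origin Galon is not Velica; base rate stands.
Additional duty on V-134 from Galon: +57.7%. Applied ad valorem rate: 7% + 57.7% = 64.7%.
Duty = $92,318.94 × 64.7% = $59,730.35.
Line 2 (B-930, Galon, 2,609 kg, $139,738.04):
Base rate for B-930 is $3.66/kg.
B-930 has an FTA preferential rate, but origin Galon is not Velica; base rate stands.
Additional duty on B-930 from Galon: +17.9% ad valorem. Applied ad valorem rate = 17.9%.
Duty = $139,738.04 × 17.9% + 2,609 × $3.66 = $34,562.05.
Total = $59,730.35 + $34,562.05 = $94,292.40.

$94,292.40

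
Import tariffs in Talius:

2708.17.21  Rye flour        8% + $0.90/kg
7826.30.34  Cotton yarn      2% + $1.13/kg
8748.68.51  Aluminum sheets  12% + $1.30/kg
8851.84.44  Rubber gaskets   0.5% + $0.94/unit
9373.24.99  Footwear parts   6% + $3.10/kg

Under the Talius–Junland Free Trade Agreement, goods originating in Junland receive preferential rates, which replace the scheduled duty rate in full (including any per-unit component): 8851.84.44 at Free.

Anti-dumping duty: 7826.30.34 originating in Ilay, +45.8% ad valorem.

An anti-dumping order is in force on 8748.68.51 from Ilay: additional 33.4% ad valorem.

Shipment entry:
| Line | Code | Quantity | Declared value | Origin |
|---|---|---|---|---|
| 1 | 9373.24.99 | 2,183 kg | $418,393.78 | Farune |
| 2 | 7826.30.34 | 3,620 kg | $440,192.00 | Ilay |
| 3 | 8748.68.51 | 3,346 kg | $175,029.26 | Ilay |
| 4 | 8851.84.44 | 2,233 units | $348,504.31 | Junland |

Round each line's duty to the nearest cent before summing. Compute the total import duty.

$330,186.39

Line 1 (9373.24.99, Farune, 2,183 kg, $418,393.78):
Base rate for 9373.24.99 is 6% + $3.10/kg.
Duty = $418,393.78 × 6% + 2,183 × $3.10 = $31,870.93.
Line 2 (7826.30.34, Ilay, 3,620 kg, $440,192.00):
Base rate for 7826.30.34 is 2% + $1.13/kg.
Additional duty on 7826.30.34 from Ilay: +45.8%. Applied ad valorem rate: 2% + 45.8% = 47.8%.
Duty = $440,192.00 × 47.8% + 3,620 × $1.13 = $214,502.38.
Line 3 (8748.68.51, Ilay, 3,346 kg, $175,029.26):
Base rate for 8748.68.51 is 12% + $1.30/kg.
Additional duty on 8748.68.51 from Ilay: +33.4%. Applied ad valorem rate: 12% + 33.4% = 45.4%.
Duty = $175,029.26 × 45.4% + 3,346 × $1.30 = $83,813.08.
Line 4 (8851.84.44, Junland, 2,233 units, $348,504.31):
Base rate for 8851.84.44 is 0.5% + $0.94/unit.
Origin Junland qualifies under the Talius–Junland agreement and 8851.84.44 is covered: preferential rate Free applies instead.
Duty = $348,504.31 × 0% = $0.00.
Total = $31,870.93 + $214,502.38 + $83,813.08 + $0.00 = $330,186.39.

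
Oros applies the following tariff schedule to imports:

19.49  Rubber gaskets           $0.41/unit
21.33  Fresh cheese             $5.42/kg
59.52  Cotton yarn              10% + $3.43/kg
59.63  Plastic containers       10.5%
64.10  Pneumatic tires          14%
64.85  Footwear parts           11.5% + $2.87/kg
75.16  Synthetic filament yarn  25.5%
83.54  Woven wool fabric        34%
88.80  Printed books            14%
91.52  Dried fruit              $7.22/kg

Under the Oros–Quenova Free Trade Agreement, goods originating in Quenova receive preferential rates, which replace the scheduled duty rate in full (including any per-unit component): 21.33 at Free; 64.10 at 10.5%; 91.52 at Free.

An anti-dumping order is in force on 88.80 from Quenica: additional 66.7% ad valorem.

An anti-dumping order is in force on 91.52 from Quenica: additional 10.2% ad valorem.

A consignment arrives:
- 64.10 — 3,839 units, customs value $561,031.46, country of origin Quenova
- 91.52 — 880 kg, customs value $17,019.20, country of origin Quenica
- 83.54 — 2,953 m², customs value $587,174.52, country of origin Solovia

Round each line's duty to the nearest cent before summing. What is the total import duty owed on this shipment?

Line 1 (64.10, Quenova, 3,839 units, $561,031.46):
Base rate for 64.10 is 14%.
Origin Quenova qualifies under the Oros–Quenova agreement and 64.10 is covered: preferential rate 10.5% applies instead.
Duty = $561,031.46 × 10.5% = $58,908.30.
Line 2 (91.52, Quenica, 880 kg, $17,019.20):
Base rate for 91.52 is $7.22/kg.
91.52 has an FTA preferential rate, but origin Quenica is not Quenova; base rate stands.
Additional duty on 91.52 from Quenica: +10.2% ad valorem. Applied ad valorem rate = 10.2%.
Duty = $17,019.20 × 10.2% + 880 × $7.22 = $8,089.56.
Line 3 (83.54, Solovia, 2,953 m², $587,174.52):
Base rate for 83.54 is 34%.
Duty = $587,174.52 × 34% = $199,639.34.
Total = $58,908.30 + $8,089.56 + $199,639.34 = $266,637.20.

$266,637.20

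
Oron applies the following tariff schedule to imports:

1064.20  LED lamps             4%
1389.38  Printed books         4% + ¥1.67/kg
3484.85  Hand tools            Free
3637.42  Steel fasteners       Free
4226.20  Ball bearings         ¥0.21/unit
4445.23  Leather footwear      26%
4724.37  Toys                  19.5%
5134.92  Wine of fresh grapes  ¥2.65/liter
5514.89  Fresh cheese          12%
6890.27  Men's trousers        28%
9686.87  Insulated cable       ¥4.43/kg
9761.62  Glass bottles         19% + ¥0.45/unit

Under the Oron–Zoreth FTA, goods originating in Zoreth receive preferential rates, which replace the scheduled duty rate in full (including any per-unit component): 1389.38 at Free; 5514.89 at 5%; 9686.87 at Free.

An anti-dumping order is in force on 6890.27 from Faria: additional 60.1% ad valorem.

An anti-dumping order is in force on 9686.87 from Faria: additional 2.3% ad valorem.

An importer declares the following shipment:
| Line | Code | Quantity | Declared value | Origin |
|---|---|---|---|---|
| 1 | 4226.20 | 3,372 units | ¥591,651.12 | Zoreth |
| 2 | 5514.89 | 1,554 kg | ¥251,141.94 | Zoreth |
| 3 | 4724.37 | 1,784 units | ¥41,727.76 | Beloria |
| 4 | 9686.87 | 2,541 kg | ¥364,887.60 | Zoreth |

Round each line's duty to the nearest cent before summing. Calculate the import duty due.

Line 1 (4226.20, Zoreth, 3,372 units, ¥591,651.12):
Base rate for 4226.20 is ¥0.21/unit.
Origin Zoreth is the FTA partner but 4226.20 is not on the preference list; base rate stands.
Duty = 3,372 × ¥0.21 = ¥708.12.
Line 2 (5514.89, Zoreth, 1,554 kg, ¥251,141.94):
Base rate for 5514.89 is 12%.
Origin Zoreth qualifies under the Oron–Zoreth agreement and 5514.89 is covered: preferential rate 5% applies instead.
Duty = ¥251,141.94 × 5% = ¥12,557.10.
Line 3 (4724.37, Beloria, 1,784 units, ¥41,727.76):
Base rate for 4724.37 is 19.5%.
Duty = ¥41,727.76 × 19.5% = ¥8,136.91.
Line 4 (9686.87, Zoreth, 2,541 kg, ¥364,887.60):
Base rate for 9686.87 is ¥4.43/kg.
Origin Zoreth qualifies under the Oron–Zoreth agreement and 9686.87 is covered: preferential rate Free applies instead.
The additional-duty order on 9686.87 targets Faria, not Zoreth; it does not apply.
Duty = ¥364,887.60 × 0% = ¥0.00.
Total = ¥708.12 + ¥12,557.10 + ¥8,136.91 + ¥0.00 = ¥21,402.13.

¥21,402.13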